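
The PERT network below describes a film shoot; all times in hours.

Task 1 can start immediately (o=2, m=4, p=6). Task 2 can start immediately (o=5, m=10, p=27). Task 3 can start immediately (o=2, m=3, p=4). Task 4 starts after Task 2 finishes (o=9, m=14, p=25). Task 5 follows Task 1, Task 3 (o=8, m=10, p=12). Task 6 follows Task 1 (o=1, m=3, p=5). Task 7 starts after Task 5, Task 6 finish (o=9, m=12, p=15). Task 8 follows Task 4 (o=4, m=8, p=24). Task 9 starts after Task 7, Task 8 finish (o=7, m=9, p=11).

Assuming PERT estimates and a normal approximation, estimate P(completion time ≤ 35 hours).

0.026

te_Task 1 = (2 + 4·4 + 6)/6 = 24/6 = 4; σ²_Task 1 = ((6−2)/6)² = 0.444
te_Task 2 = (5 + 4·10 + 27)/6 = 72/6 = 12; σ²_Task 2 = ((27−5)/6)² = 13.444
te_Task 3 = (2 + 4·3 + 4)/6 = 18/6 = 3; σ²_Task 3 = ((4−2)/6)² = 0.111
te_Task 4 = (9 + 4·14 + 25)/6 = 90/6 = 15; σ²_Task 4 = ((25−9)/6)² = 7.111
te_Task 5 = (8 + 4·10 + 12)/6 = 60/6 = 10; σ²_Task 5 = ((12−8)/6)² = 0.444
te_Task 6 = (1 + 4·3 + 5)/6 = 18/6 = 3; σ²_Task 6 = ((5−1)/6)² = 0.444
te_Task 7 = (9 + 4·12 + 15)/6 = 72/6 = 12; σ²_Task 7 = ((15−9)/6)² = 1.000
te_Task 8 = (4 + 4·8 + 24)/6 = 60/6 = 10; σ²_Task 8 = ((24−4)/6)² = 11.111
te_Task 9 = (7 + 4·9 + 11)/6 = 54/6 = 9; σ²_Task 9 = ((11−7)/6)² = 0.444

Forward pass:
ES_Task 1 = 0; EF_Task 1 = 4
ES_Task 2 = 0; EF_Task 2 = 12
ES_Task 3 = 0; EF_Task 3 = 3
ES_Task 4 = 12; EF_Task 4 = 12+15 = 27
ES_Task 5 = max(EF_Task 1=4, EF_Task 3=3) = 4; EF_Task 5 = 4+10 = 14
ES_Task 6 = 4; EF_Task 6 = 4+3 = 7
ES_Task 7 = max(EF_Task 5=14, EF_Task 6=7) = 14; EF_Task 7 = 14+12 = 26
ES_Task 8 = 27; EF_Task 8 = 27+10 = 37
ES_Task 9 = max(EF_Task 7=26, EF_Task 8=37) = 37; EF_Task 9 = 37+9 = 46
Expected project duration μ = 46 hours. Critical path: Task 2 → Task 4 → Task 8 → Task 9.

Variance along critical path = 13.444 + 7.111 + 11.111 + 0.444 = 32.111; σ = √32.111 = 5.667 hours.
Z = (35 − 46) / 5.667 = -1.941
P(T ≤ 35) = Φ(-1.941) ≈ 0.026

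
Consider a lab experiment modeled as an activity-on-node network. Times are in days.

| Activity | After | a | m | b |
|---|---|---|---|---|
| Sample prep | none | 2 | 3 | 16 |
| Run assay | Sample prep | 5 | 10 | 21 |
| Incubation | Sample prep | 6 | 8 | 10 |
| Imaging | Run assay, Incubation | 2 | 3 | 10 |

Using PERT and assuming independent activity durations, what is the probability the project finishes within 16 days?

0.145

te_Sample prep = (2 + 4·3 + 16)/6 = 30/6 = 5; σ²_Sample prep = ((16−2)/6)² = 5.444
te_Run assay = (5 + 4·10 + 21)/6 = 66/6 = 11; σ²_Run assay = ((21−5)/6)² = 7.111
te_Incubation = (6 + 4·8 + 10)/6 = 48/6 = 8; σ²_Incubation = ((10−6)/6)² = 0.444
te_Imaging = (2 + 4·3 + 10)/6 = 24/6 = 4; σ²_Imaging = ((10−2)/6)² = 1.778

Forward pass:
ES_Sample prep = 0; EF_Sample prep = 5
ES_Run assay = 5; EF_Run assay = 5+11 = 16
ES_Incubation = 5; EF_Incubation = 5+8 = 13
ES_Imaging = max(EF_Run assay=16, EF_Incubation=13) = 16; EF_Imaging = 16+4 = 20
Expected project duration μ = 20 days. Critical path: Sample prep → Run assay → Imaging.

Variance along critical path = 5.444 + 7.111 + 1.778 = 14.333; σ = √14.333 = 3.786 days.
Z = (16 − 20) / 3.786 = -1.057
P(T ≤ 16) = Φ(-1.057) ≈ 0.145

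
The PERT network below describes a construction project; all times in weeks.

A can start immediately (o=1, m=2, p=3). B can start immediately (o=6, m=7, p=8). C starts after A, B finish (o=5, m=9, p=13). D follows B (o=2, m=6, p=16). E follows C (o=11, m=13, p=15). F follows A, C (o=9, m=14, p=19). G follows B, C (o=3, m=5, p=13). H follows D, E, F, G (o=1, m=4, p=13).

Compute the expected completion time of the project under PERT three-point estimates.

te_A = (1 + 4·2 + 3)/6 = 12/6 = 2
te_B = (6 + 4·7 + 8)/6 = 42/6 = 7
te_C = (5 + 4·9 + 13)/6 = 54/6 = 9
te_D = (2 + 4·6 + 16)/6 = 42/6 = 7
te_E = (11 + 4·13 + 15)/6 = 78/6 = 13
te_F = (9 + 4·14 + 19)/6 = 84/6 = 14
te_G = (3 + 4·5 + 13)/6 = 36/6 = 6
te_H = (1 + 4·4 + 13)/6 = 30/6 = 5

Forward pass:
ES_A = 0; EF_A = 2
ES_B = 0; EF_B = 7
ES_C = max(EF_A=2, EF_B=7) = 7; EF_C = 7+9 = 16
ES_D = 7; EF_D = 7+7 = 14
ES_E = 16; EF_E = 16+13 = 29
ES_F = max(EF_A=2, EF_C=16) = 16; EF_F = 16+14 = 30
ES_G = max(EF_B=7, EF_C=16) = 16; EF_G = 16+6 = 22
ES_H = max(EF_D=14, EF_E=29, EF_F=30, EF_G=22) = 30; EF_H = 30+5 = 35
Expected project duration μ = 35 weeks. Critical path: B → C → F → H.

35 weeks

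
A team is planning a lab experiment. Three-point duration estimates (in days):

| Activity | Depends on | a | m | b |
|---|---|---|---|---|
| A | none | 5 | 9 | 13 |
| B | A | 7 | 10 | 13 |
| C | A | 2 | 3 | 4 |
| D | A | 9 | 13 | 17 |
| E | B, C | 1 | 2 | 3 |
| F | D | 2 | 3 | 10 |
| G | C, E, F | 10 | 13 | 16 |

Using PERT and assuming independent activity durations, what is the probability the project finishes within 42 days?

0.883

te_A = (5 + 4·9 + 13)/6 = 54/6 = 9; σ²_A = ((13−5)/6)² = 1.778
te_B = (7 + 4·10 + 13)/6 = 60/6 = 10; σ²_B = ((13−7)/6)² = 1.000
te_C = (2 + 4·3 + 4)/6 = 18/6 = 3; σ²_C = ((4−2)/6)² = 0.111
te_D = (9 + 4·13 + 17)/6 = 78/6 = 13; σ²_D = ((17−9)/6)² = 1.778
te_E = (1 + 4·2 + 3)/6 = 12/6 = 2; σ²_E = ((3−1)/6)² = 0.111
te_F = (2 + 4·3 + 10)/6 = 24/6 = 4; σ²_F = ((10−2)/6)² = 1.778
te_G = (10 + 4·13 + 16)/6 = 78/6 = 13; σ²_G = ((16−10)/6)² = 1.000

Forward pass:
ES_A = 0; EF_A = 9
ES_B = 9; EF_B = 9+10 = 19
ES_C = 9; EF_C = 9+3 = 12
ES_D = 9; EF_D = 9+13 = 22
ES_E = max(EF_B=19, EF_C=12) = 19; EF_E = 19+2 = 21
ES_F = 22; EF_F = 22+4 = 26
ES_G = max(EF_C=12, EF_E=21, EF_F=26) = 26; EF_G = 26+13 = 39
Expected project duration μ = 39 days. Critical path: A → D → F → G.

Variance along critical path = 1.778 + 1.778 + 1.778 + 1.000 = 6.333; σ = √6.333 = 2.517 days.
Z = (42 − 39) / 2.517 = 1.192
P(T ≤ 42) = Φ(1.192) ≈ 0.883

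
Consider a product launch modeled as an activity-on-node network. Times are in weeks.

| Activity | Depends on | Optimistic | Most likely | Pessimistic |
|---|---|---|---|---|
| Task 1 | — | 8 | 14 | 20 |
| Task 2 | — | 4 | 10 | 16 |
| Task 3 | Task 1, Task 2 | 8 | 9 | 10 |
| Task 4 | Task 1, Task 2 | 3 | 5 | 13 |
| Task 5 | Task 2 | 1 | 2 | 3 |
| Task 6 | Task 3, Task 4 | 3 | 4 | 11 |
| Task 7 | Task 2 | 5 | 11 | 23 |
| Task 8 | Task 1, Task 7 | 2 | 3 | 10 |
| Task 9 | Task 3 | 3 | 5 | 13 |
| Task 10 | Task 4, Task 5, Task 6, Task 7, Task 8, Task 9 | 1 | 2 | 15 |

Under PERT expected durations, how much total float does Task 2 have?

te_Task 1 = (8 + 4·14 + 20)/6 = 84/6 = 14
te_Task 2 = (4 + 4·10 + 16)/6 = 60/6 = 10
te_Task 3 = (8 + 4·9 + 10)/6 = 54/6 = 9
te_Task 4 = (3 + 4·5 + 13)/6 = 36/6 = 6
te_Task 5 = (1 + 4·2 + 3)/6 = 12/6 = 2
te_Task 6 = (3 + 4·4 + 11)/6 = 30/6 = 5
te_Task 7 = (5 + 4·11 + 23)/6 = 72/6 = 12
te_Task 8 = (2 + 4·3 + 10)/6 = 24/6 = 4
te_Task 9 = (3 + 4·5 + 13)/6 = 36/6 = 6
te_Task 10 = (1 + 4·2 + 15)/6 = 24/6 = 4

Forward pass:
ES_Task 1 = 0; EF_Task 1 = 14
ES_Task 2 = 0; EF_Task 2 = 10
ES_Task 3 = max(EF_Task 1=14, EF_Task 2=10) = 14; EF_Task 3 = 14+9 = 23
ES_Task 4 = max(EF_Task 1=14, EF_Task 2=10) = 14; EF_Task 4 = 14+6 = 20
ES_Task 5 = 10; EF_Task 5 = 10+2 = 12
ES_Task 6 = max(EF_Task 3=23, EF_Task 4=20) = 23; EF_Task 6 = 23+5 = 28
ES_Task 7 = 10; EF_Task 7 = 10+12 = 22
ES_Task 8 = max(EF_Task 1=14, EF_Task 7=22) = 22; EF_Task 8 = 22+4 = 26
ES_Task 9 = 23; EF_Task 9 = 23+6 = 29
ES_Task 10 = max(EF_Task 4=20, EF_Task 5=12, EF_Task 6=28, EF_Task 7=22, EF_Task 8=26, EF_Task 9=29) = 29; EF_Task 10 = 29+4 = 33
Expected project duration μ = 33 weeks. Critical path: Task 1 → Task 3 → Task 9 → Task 10.

Backward pass:
LF_Task 10 = 33; LS_Task 10 = 33−4 = 29
LF_Task 9 = LS_Task 10 = 29; LS_Task 9 = 29−6 = 23
LF_Task 8 = LS_Task 10 = 29; LS_Task 8 = 29−4 = 25
LF_Task 7 = min(LS_Task 8=25, LS_Task 10=29) = 25; LS_Task 7 = 25−12 = 13
LF_Task 6 = LS_Task 10 = 29; LS_Task 6 = 29−5 = 24
LF_Task 5 = LS_Task 10 = 29; LS_Task 5 = 29−2 = 27
LF_Task 4 = min(LS_Task 6=24, LS_Task 10=29) = 24; LS_Task 4 = 24−6 = 18
LF_Task 3 = min(LS_Task 6=24, LS_Task 9=23) = 23; LS_Task 3 = 23−9 = 14
LF_Task 2 = min(LS_Task 3=14, LS_Task 4=18, LS_Task 5=27, LS_Task 7=13) = 13; LS_Task 2 = 13−10 = 3
LF_Task 1 = min(LS_Task 3=14, LS_Task 4=18, LS_Task 8=25) = 14; LS_Task 1 = 14−14 = 0
Slack_Task 2 = LS_Task 2 − ES_Task 2 = 3 − 0 = 3

3 weeks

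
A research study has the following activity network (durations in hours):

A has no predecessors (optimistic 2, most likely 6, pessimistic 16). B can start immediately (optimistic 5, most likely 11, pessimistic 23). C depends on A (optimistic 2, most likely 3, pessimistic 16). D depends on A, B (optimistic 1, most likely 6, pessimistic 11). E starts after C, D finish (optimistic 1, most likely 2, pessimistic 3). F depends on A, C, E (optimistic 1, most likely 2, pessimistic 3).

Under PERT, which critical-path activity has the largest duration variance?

te_A = (2 + 4·6 + 16)/6 = 42/6 = 7; σ²_A = ((16−2)/6)² = 5.444
te_B = (5 + 4·11 + 23)/6 = 72/6 = 12; σ²_B = ((23−5)/6)² = 9.000
te_C = (2 + 4·3 + 16)/6 = 30/6 = 5; σ²_C = ((16−2)/6)² = 5.444
te_D = (1 + 4·6 + 11)/6 = 36/6 = 6; σ²_D = ((11−1)/6)² = 2.778
te_E = (1 + 4·2 + 3)/6 = 12/6 = 2; σ²_E = ((3−1)/6)² = 0.111
te_F = (1 + 4·2 + 3)/6 = 12/6 = 2; σ²_F = ((3−1)/6)² = 0.111

Forward pass:
ES_A = 0; EF_A = 7
ES_B = 0; EF_B = 12
ES_C = 7; EF_C = 7+5 = 12
ES_D = max(EF_A=7, EF_B=12) = 12; EF_D = 12+6 = 18
ES_E = max(EF_C=12, EF_D=18) = 18; EF_E = 18+2 = 20
ES_F = max(EF_A=7, EF_C=12, EF_E=20) = 20; EF_F = 20+2 = 22
Expected project duration μ = 22 hours. Critical path: B → D → E → F.

Variances on critical path: σ²_B=9.000, σ²_D=2.778, σ²_E=0.111, σ²_F=0.111.
Largest is σ²_B = 9.000.

B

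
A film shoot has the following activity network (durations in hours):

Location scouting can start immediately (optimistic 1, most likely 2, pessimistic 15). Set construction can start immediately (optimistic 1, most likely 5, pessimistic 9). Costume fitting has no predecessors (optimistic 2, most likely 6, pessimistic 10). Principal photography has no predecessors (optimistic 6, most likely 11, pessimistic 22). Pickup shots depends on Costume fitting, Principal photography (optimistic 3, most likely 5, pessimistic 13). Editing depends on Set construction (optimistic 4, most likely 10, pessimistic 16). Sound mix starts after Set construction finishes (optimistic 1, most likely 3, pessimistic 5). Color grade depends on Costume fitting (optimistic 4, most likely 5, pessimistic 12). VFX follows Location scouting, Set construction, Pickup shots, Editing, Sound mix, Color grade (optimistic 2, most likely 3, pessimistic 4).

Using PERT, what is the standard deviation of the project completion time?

te_Location scouting = (1 + 4·2 + 15)/6 = 24/6 = 4; σ²_Location scouting = ((15−1)/6)² = 5.444
te_Set construction = (1 + 4·5 + 9)/6 = 30/6 = 5; σ²_Set construction = ((9−1)/6)² = 1.778
te_Costume fitting = (2 + 4·6 + 10)/6 = 36/6 = 6; σ²_Costume fitting = ((10−2)/6)² = 1.778
te_Principal photography = (6 + 4·11 + 22)/6 = 72/6 = 12; σ²_Principal photography = ((22−6)/6)² = 7.111
te_Pickup shots = (3 + 4·5 + 13)/6 = 36/6 = 6; σ²_Pickup shots = ((13−3)/6)² = 2.778
te_Editing = (4 + 4·10 + 16)/6 = 60/6 = 10; σ²_Editing = ((16−4)/6)² = 4.000
te_Sound mix = (1 + 4·3 + 5)/6 = 18/6 = 3; σ²_Sound mix = ((5−1)/6)² = 0.444
te_Color grade = (4 + 4·5 + 12)/6 = 36/6 = 6; σ²_Color grade = ((12−4)/6)² = 1.778
te_VFX = (2 + 4·3 + 4)/6 = 18/6 = 3; σ²_VFX = ((4−2)/6)² = 0.111

Forward pass:
ES_Location scouting = 0; EF_Location scouting = 4
ES_Set construction = 0; EF_Set construction = 5
ES_Costume fitting = 0; EF_Costume fitting = 6
ES_Principal photography = 0; EF_Principal photography = 12
ES_Pickup shots = max(EF_Costume fitting=6, EF_Principal photography=12) = 12; EF_Pickup shots = 12+6 = 18
ES_Editing = 5; EF_Editing = 5+10 = 15
ES_Sound mix = 5; EF_Sound mix = 5+3 = 8
ES_Color grade = 6; EF_Color grade = 6+6 = 12
ES_VFX = max(EF_Location scouting=4, EF_Set construction=5, EF_Pickup shots=18, EF_Editing=15, EF_Sound mix=8, EF_Color grade=12) = 18; EF_VFX = 18+3 = 21
Expected project duration μ = 21 hours. Critical path: Principal photography → Pickup shots → VFX.

Variance along critical path = 7.111 + 2.778 + 0.111 = 10.000
σ = √10.000 = 3.162 hours

3.16 hours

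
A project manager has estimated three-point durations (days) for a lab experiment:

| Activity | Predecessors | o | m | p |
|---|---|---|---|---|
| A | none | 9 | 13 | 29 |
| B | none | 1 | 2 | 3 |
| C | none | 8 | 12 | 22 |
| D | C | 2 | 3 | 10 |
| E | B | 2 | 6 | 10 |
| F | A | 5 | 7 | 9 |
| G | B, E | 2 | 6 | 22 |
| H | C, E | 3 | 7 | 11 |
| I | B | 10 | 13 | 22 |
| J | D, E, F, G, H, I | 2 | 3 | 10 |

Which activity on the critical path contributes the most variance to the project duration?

te_A = (9 + 4·13 + 29)/6 = 90/6 = 15; σ²_A = ((29−9)/6)² = 11.111
te_B = (1 + 4·2 + 3)/6 = 12/6 = 2; σ²_B = ((3−1)/6)² = 0.111
te_C = (8 + 4·12 + 22)/6 = 78/6 = 13; σ²_C = ((22−8)/6)² = 5.444
te_D = (2 + 4·3 + 10)/6 = 24/6 = 4; σ²_D = ((10−2)/6)² = 1.778
te_E = (2 + 4·6 + 10)/6 = 36/6 = 6; σ²_E = ((10−2)/6)² = 1.778
te_F = (5 + 4·7 + 9)/6 = 42/6 = 7; σ²_F = ((9−5)/6)² = 0.444
te_G = (2 + 4·6 + 22)/6 = 48/6 = 8; σ²_G = ((22−2)/6)² = 11.111
te_H = (3 + 4·7 + 11)/6 = 42/6 = 7; σ²_H = ((11−3)/6)² = 1.778
te_I = (10 + 4·13 + 22)/6 = 84/6 = 14; σ²_I = ((22−10)/6)² = 4.000
te_J = (2 + 4·3 + 10)/6 = 24/6 = 4; σ²_J = ((10−2)/6)² = 1.778

Forward pass:
ES_A = 0; EF_A = 15
ES_B = 0; EF_B = 2
ES_C = 0; EF_C = 13
ES_D = 13; EF_D = 13+4 = 17
ES_E = 2; EF_E = 2+6 = 8
ES_F = 15; EF_F = 15+7 = 22
ES_G = max(EF_B=2, EF_E=8) = 8; EF_G = 8+8 = 16
ES_H = max(EF_C=13, EF_E=8) = 13; EF_H = 13+7 = 20
ES_I = 2; EF_I = 2+14 = 16
ES_J = max(EF_D=17, EF_E=8, EF_F=22, EF_G=16, EF_H=20, EF_I=16) = 22; EF_J = 22+4 = 26
Expected project duration μ = 26 days. Critical path: A → F → J.

Variances on critical path: σ²_A=11.111, σ²_F=0.444, σ²_J=1.778.
Largest is σ²_A = 11.111.

A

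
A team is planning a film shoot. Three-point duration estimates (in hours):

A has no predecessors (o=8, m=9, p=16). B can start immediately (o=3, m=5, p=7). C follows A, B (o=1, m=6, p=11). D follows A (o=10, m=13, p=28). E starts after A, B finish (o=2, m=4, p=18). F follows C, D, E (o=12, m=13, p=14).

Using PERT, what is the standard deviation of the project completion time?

te_A = (8 + 4·9 + 16)/6 = 60/6 = 10; σ²_A = ((16−8)/6)² = 1.778
te_B = (3 + 4·5 + 7)/6 = 30/6 = 5; σ²_B = ((7−3)/6)² = 0.444
te_C = (1 + 4·6 + 11)/6 = 36/6 = 6; σ²_C = ((11−1)/6)² = 2.778
te_D = (10 + 4·13 + 28)/6 = 90/6 = 15; σ²_D = ((28−10)/6)² = 9.000
te_E = (2 + 4·4 + 18)/6 = 36/6 = 6; σ²_E = ((18−2)/6)² = 7.111
te_F = (12 + 4·13 + 14)/6 = 78/6 = 13; σ²_F = ((14−12)/6)² = 0.111

Forward pass:
ES_A = 0; EF_A = 10
ES_B = 0; EF_B = 5
ES_C = max(EF_A=10, EF_B=5) = 10; EF_C = 10+6 = 16
ES_D = 10; EF_D = 10+15 = 25
ES_E = max(EF_A=10, EF_B=5) = 10; EF_E = 10+6 = 16
ES_F = max(EF_C=16, EF_D=25, EF_E=16) = 25; EF_F = 25+13 = 38
Expected project duration μ = 38 hours. Critical path: A → D → F.

Variance along critical path = 1.778 + 9.000 + 0.111 = 10.889
σ = √10.889 = 3.300 hours

3.30 hours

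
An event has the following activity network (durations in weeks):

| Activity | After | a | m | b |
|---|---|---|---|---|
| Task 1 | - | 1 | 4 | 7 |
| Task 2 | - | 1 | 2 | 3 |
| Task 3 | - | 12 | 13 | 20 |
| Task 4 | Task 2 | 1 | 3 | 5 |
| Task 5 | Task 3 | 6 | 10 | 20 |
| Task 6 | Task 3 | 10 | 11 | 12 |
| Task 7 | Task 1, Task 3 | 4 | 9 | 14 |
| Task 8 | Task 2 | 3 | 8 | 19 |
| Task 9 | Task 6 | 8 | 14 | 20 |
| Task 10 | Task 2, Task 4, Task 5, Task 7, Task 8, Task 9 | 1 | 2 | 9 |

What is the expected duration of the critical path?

42 weeks

te_Task 1 = (1 + 4·4 + 7)/6 = 24/6 = 4
te_Task 2 = (1 + 4·2 + 3)/6 = 12/6 = 2
te_Task 3 = (12 + 4·13 + 20)/6 = 84/6 = 14
te_Task 4 = (1 + 4·3 + 5)/6 = 18/6 = 3
te_Task 5 = (6 + 4·10 + 20)/6 = 66/6 = 11
te_Task 6 = (10 + 4·11 + 12)/6 = 66/6 = 11
te_Task 7 = (4 + 4·9 + 14)/6 = 54/6 = 9
te_Task 8 = (3 + 4·8 + 19)/6 = 54/6 = 9
te_Task 9 = (8 + 4·14 + 20)/6 = 84/6 = 14
te_Task 10 = (1 + 4·2 + 9)/6 = 18/6 = 3

Forward pass:
ES_Task 1 = 0; EF_Task 1 = 4
ES_Task 2 = 0; EF_Task 2 = 2
ES_Task 3 = 0; EF_Task 3 = 14
ES_Task 4 = 2; EF_Task 4 = 2+3 = 5
ES_Task 5 = 14; EF_Task 5 = 14+11 = 25
ES_Task 6 = 14; EF_Task 6 = 14+11 = 25
ES_Task 7 = max(EF_Task 1=4, EF_Task 3=14) = 14; EF_Task 7 = 14+9 = 23
ES_Task 8 = 2; EF_Task 8 = 2+9 = 11
ES_Task 9 = 25; EF_Task 9 = 25+14 = 39
ES_Task 10 = max(EF_Task 2=2, EF_Task 4=5, EF_Task 5=25, EF_Task 7=23, EF_Task 8=11, EF_Task 9=39) = 39; EF_Task 10 = 39+3 = 42
Expected project duration μ = 42 weeks. Critical path: Task 3 → Task 6 → Task 9 → Task 10.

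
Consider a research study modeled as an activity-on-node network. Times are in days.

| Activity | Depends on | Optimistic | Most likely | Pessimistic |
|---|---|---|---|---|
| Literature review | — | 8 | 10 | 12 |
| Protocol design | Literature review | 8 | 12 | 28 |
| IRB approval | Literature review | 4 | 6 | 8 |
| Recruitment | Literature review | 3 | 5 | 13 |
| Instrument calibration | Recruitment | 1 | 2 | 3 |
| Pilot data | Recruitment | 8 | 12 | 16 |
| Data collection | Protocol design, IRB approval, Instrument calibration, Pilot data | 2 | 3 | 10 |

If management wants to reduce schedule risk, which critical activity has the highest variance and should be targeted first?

te_Literature review = (8 + 4·10 + 12)/6 = 60/6 = 10; σ²_Literature review = ((12−8)/6)² = 0.444
te_Protocol design = (8 + 4·12 + 28)/6 = 84/6 = 14; σ²_Protocol design = ((28−8)/6)² = 11.111
te_IRB approval = (4 + 4·6 + 8)/6 = 36/6 = 6; σ²_IRB approval = ((8−4)/6)² = 0.444
te_Recruitment = (3 + 4·5 + 13)/6 = 36/6 = 6; σ²_Recruitment = ((13−3)/6)² = 2.778
te_Instrument calibration = (1 + 4·2 + 3)/6 = 12/6 = 2; σ²_Instrument calibration = ((3−1)/6)² = 0.111
te_Pilot data = (8 + 4·12 + 16)/6 = 72/6 = 12; σ²_Pilot data = ((16−8)/6)² = 1.778
te_Data collection = (2 + 4·3 + 10)/6 = 24/6 = 4; σ²_Data collection = ((10−2)/6)² = 1.778

Forward pass:
ES_Literature review = 0; EF_Literature review = 10
ES_Protocol design = 10; EF_Protocol design = 10+14 = 24
ES_IRB approval = 10; EF_IRB approval = 10+6 = 16
ES_Recruitment = 10; EF_Recruitment = 10+6 = 16
ES_Instrument calibration = 16; EF_Instrument calibration = 16+2 = 18
ES_Pilot data = 16; EF_Pilot data = 16+12 = 28
ES_Data collection = max(EF_Protocol design=24, EF_IRB approval=16, EF_Instrument calibration=18, EF_Pilot data=28) = 28; EF_Data collection = 28+4 = 32
Expected project duration μ = 32 days. Critical path: Literature review → Recruitment → Pilot data → Data collection.

Variances on critical path: σ²_Literature review=0.444, σ²_Recruitment=2.778, σ²_Pilot data=1.778, σ²_Data collection=1.778.
Largest is σ²_Recruitment = 2.778.

Recruitment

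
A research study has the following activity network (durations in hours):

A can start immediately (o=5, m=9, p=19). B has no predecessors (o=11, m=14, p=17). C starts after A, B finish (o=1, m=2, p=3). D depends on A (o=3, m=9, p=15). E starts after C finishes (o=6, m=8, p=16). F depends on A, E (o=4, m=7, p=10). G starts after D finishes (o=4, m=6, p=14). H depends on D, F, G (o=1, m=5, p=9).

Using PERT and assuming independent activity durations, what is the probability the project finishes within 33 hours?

0.061

te_A = (5 + 4·9 + 19)/6 = 60/6 = 10; σ²_A = ((19−5)/6)² = 5.444
te_B = (11 + 4·14 + 17)/6 = 84/6 = 14; σ²_B = ((17−11)/6)² = 1.000
te_C = (1 + 4·2 + 3)/6 = 12/6 = 2; σ²_C = ((3−1)/6)² = 0.111
te_D = (3 + 4·9 + 15)/6 = 54/6 = 9; σ²_D = ((15−3)/6)² = 4.000
te_E = (6 + 4·8 + 16)/6 = 54/6 = 9; σ²_E = ((16−6)/6)² = 2.778
te_F = (4 + 4·7 + 10)/6 = 42/6 = 7; σ²_F = ((10−4)/6)² = 1.000
te_G = (4 + 4·6 + 14)/6 = 42/6 = 7; σ²_G = ((14−4)/6)² = 2.778
te_H = (1 + 4·5 + 9)/6 = 30/6 = 5; σ²_H = ((9−1)/6)² = 1.778

Forward pass:
ES_A = 0; EF_A = 10
ES_B = 0; EF_B = 14
ES_C = max(EF_A=10, EF_B=14) = 14; EF_C = 14+2 = 16
ES_D = 10; EF_D = 10+9 = 19
ES_E = 16; EF_E = 16+9 = 25
ES_F = max(EF_A=10, EF_E=25) = 25; EF_F = 25+7 = 32
ES_G = 19; EF_G = 19+7 = 26
ES_H = max(EF_D=19, EF_F=32, EF_G=26) = 32; EF_H = 32+5 = 37
Expected project duration μ = 37 hours. Critical path: B → C → E → F → H.

Variance along critical path = 1.000 + 0.111 + 2.778 + 1.000 + 1.778 = 6.667; σ = √6.667 = 2.582 hours.
Z = (33 − 37) / 2.582 = -1.549
P(T ≤ 33) = Φ(-1.549) ≈ 0.061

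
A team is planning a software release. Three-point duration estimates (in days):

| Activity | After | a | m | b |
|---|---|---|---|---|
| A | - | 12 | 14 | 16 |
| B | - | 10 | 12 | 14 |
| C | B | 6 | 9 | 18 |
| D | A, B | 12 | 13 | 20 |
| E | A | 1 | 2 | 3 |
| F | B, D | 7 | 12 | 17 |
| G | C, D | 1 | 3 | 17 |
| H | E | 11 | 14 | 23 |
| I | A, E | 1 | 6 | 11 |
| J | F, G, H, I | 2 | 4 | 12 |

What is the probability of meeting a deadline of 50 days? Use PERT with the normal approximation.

0.964

te_A = (12 + 4·14 + 16)/6 = 84/6 = 14; σ²_A = ((16−12)/6)² = 0.444
te_B = (10 + 4·12 + 14)/6 = 72/6 = 12; σ²_B = ((14−10)/6)² = 0.444
te_C = (6 + 4·9 + 18)/6 = 60/6 = 10; σ²_C = ((18−6)/6)² = 4.000
te_D = (12 + 4·13 + 20)/6 = 84/6 = 14; σ²_D = ((20−12)/6)² = 1.778
te_E = (1 + 4·2 + 3)/6 = 12/6 = 2; σ²_E = ((3−1)/6)² = 0.111
te_F = (7 + 4·12 + 17)/6 = 72/6 = 12; σ²_F = ((17−7)/6)² = 2.778
te_G = (1 + 4·3 + 17)/6 = 30/6 = 5; σ²_G = ((17−1)/6)² = 7.111
te_H = (11 + 4·14 + 23)/6 = 90/6 = 15; σ²_H = ((23−11)/6)² = 4.000
te_I = (1 + 4·6 + 11)/6 = 36/6 = 6; σ²_I = ((11−1)/6)² = 2.778
te_J = (2 + 4·4 + 12)/6 = 30/6 = 5; σ²_J = ((12−2)/6)² = 2.778

Forward pass:
ES_A = 0; EF_A = 14
ES_B = 0; EF_B = 12
ES_C = 12; EF_C = 12+10 = 22
ES_D = max(EF_A=14, EF_B=12) = 14; EF_D = 14+14 = 28
ES_E = 14; EF_E = 14+2 = 16
ES_F = max(EF_B=12, EF_D=28) = 28; EF_F = 28+12 = 40
ES_G = max(EF_C=22, EF_D=28) = 28; EF_G = 28+5 = 33
ES_H = 16; EF_H = 16+15 = 31
ES_I = max(EF_A=14, EF_E=16) = 16; EF_I = 16+6 = 22
ES_J = max(EF_F=40, EF_G=33, EF_H=31, EF_I=22) = 40; EF_J = 40+5 = 45
Expected project duration μ = 45 days. Critical path: A → D → F → J.

Variance along critical path = 0.444 + 1.778 + 2.778 + 2.778 = 7.778; σ = √7.778 = 2.789 days.
Z = (50 − 45) / 2.789 = 1.793
P(T ≤ 50) = Φ(1.793) ≈ 0.964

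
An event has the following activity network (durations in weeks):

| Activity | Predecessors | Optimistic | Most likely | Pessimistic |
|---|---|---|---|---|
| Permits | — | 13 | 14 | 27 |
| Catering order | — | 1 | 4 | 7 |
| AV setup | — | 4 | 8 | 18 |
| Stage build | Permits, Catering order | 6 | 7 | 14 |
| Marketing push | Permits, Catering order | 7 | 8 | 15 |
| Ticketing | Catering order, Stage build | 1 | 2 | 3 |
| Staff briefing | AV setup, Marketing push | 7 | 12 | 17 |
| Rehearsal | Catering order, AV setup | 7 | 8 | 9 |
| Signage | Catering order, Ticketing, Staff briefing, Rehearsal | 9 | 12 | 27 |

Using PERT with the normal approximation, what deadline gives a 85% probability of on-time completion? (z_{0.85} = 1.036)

55.5 weeks

te_Permits = (13 + 4·14 + 27)/6 = 96/6 = 16; σ²_Permits = ((27−13)/6)² = 5.444
te_Catering order = (1 + 4·4 + 7)/6 = 24/6 = 4; σ²_Catering order = ((7−1)/6)² = 1.000
te_AV setup = (4 + 4·8 + 18)/6 = 54/6 = 9; σ²_AV setup = ((18−4)/6)² = 5.444
te_Stage build = (6 + 4·7 + 14)/6 = 48/6 = 8; σ²_Stage build = ((14−6)/6)² = 1.778
te_Marketing push = (7 + 4·8 + 15)/6 = 54/6 = 9; σ²_Marketing push = ((15−7)/6)² = 1.778
te_Ticketing = (1 + 4·2 + 3)/6 = 12/6 = 2; σ²_Ticketing = ((3−1)/6)² = 0.111
te_Staff briefing = (7 + 4·12 + 17)/6 = 72/6 = 12; σ²_Staff briefing = ((17−7)/6)² = 2.778
te_Rehearsal = (7 + 4·8 + 9)/6 = 48/6 = 8; σ²_Rehearsal = ((9−7)/6)² = 0.111
te_Signage = (9 + 4·12 + 27)/6 = 84/6 = 14; σ²_Signage = ((27−9)/6)² = 9.000

Forward pass:
ES_Permits = 0; EF_Permits = 16
ES_Catering order = 0; EF_Catering order = 4
ES_AV setup = 0; EF_AV setup = 9
ES_Stage build = max(EF_Permits=16, EF_Catering order=4) = 16; EF_Stage build = 16+8 = 24
ES_Marketing push = max(EF_Permits=16, EF_Catering order=4) = 16; EF_Marketing push = 16+9 = 25
ES_Ticketing = max(EF_Catering order=4, EF_Stage build=24) = 24; EF_Ticketing = 24+2 = 26
ES_Staff briefing = max(EF_AV setup=9, EF_Marketing push=25) = 25; EF_Staff briefing = 25+12 = 37
ES_Rehearsal = max(EF_Catering order=4, EF_AV setup=9) = 9; EF_Rehearsal = 9+8 = 17
ES_Signage = max(EF_Catering order=4, EF_Ticketing=26, EF_Staff briefing=37, EF_Rehearsal=17) = 37; EF_Signage = 37+14 = 51
Expected project duration μ = 51 weeks. Critical path: Permits → Marketing push → Staff briefing → Signage.

Variance along critical path = 5.444 + 1.778 + 2.778 + 9.000 = 19.000; σ = 4.359 weeks.
D = μ + z·σ = 51 + 1.036·4.359 = 55.5 weeks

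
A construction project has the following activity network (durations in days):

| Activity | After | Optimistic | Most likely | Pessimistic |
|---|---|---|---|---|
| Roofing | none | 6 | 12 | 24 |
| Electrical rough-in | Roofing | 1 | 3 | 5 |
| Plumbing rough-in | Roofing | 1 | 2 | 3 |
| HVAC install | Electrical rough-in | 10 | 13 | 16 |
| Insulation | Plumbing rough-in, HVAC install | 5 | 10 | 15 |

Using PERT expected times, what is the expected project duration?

te_Roofing = (6 + 4·12 + 24)/6 = 78/6 = 13
te_Electrical rough-in = (1 + 4·3 + 5)/6 = 18/6 = 3
te_Plumbing rough-in = (1 + 4·2 + 3)/6 = 12/6 = 2
te_HVAC install = (10 + 4·13 + 16)/6 = 78/6 = 13
te_Insulation = (5 + 4·10 + 15)/6 = 60/6 = 10

Forward pass:
ES_Roofing = 0; EF_Roofing = 13
ES_Electrical rough-in = 13; EF_Electrical rough-in = 13+3 = 16
ES_Plumbing rough-in = 13; EF_Plumbing rough-in = 13+2 = 15
ES_HVAC install = 16; EF_HVAC install = 16+13 = 29
ES_Insulation = max(EF_Plumbing rough-in=15, EF_HVAC install=29) = 29; EF_Insulation = 29+10 = 39
Expected project duration μ = 39 days. Critical path: Roofing → Electrical rough-in → HVAC install → Insulation.

39 days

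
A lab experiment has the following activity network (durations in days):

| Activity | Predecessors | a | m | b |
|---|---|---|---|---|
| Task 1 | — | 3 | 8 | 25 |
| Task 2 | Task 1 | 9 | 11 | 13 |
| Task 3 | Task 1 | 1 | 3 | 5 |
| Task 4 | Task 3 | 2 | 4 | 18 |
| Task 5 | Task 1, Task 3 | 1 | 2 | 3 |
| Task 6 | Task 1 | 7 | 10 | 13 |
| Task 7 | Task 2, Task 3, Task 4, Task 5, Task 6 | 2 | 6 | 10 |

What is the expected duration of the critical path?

27 days

te_Task 1 = (3 + 4·8 + 25)/6 = 60/6 = 10
te_Task 2 = (9 + 4·11 + 13)/6 = 66/6 = 11
te_Task 3 = (1 + 4·3 + 5)/6 = 18/6 = 3
te_Task 4 = (2 + 4·4 + 18)/6 = 36/6 = 6
te_Task 5 = (1 + 4·2 + 3)/6 = 12/6 = 2
te_Task 6 = (7 + 4·10 + 13)/6 = 60/6 = 10
te_Task 7 = (2 + 4·6 + 10)/6 = 36/6 = 6

Forward pass:
ES_Task 1 = 0; EF_Task 1 = 10
ES_Task 2 = 10; EF_Task 2 = 10+11 = 21
ES_Task 3 = 10; EF_Task 3 = 10+3 = 13
ES_Task 4 = 13; EF_Task 4 = 13+6 = 19
ES_Task 5 = max(EF_Task 1=10, EF_Task 3=13) = 13; EF_Task 5 = 13+2 = 15
ES_Task 6 = 10; EF_Task 6 = 10+10 = 20
ES_Task 7 = max(EF_Task 2=21, EF_Task 3=13, EF_Task 4=19, EF_Task 5=15, EF_Task 6=20) = 21; EF_Task 7 = 21+6 = 27
Expected project duration μ = 27 days. Critical path: Task 1 → Task 2 → Task 7.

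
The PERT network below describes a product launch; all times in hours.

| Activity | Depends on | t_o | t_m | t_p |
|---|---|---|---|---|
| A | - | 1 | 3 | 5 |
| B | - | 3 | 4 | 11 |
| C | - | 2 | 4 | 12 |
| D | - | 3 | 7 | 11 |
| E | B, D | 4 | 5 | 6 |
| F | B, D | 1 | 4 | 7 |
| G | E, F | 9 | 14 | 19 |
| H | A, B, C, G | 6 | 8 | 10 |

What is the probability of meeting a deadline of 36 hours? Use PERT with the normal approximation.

te_A = (1 + 4·3 + 5)/6 = 18/6 = 3; σ²_A = ((5−1)/6)² = 0.444
te_B = (3 + 4·4 + 11)/6 = 30/6 = 5; σ²_B = ((11−3)/6)² = 1.778
te_C = (2 + 4·4 + 12)/6 = 30/6 = 5; σ²_C = ((12−2)/6)² = 2.778
te_D = (3 + 4·7 + 11)/6 = 42/6 = 7; σ²_D = ((11−3)/6)² = 1.778
te_E = (4 + 4·5 + 6)/6 = 30/6 = 5; σ²_E = ((6−4)/6)² = 0.111
te_F = (1 + 4·4 + 7)/6 = 24/6 = 4; σ²_F = ((7−1)/6)² = 1.000
te_G = (9 + 4·14 + 19)/6 = 84/6 = 14; σ²_G = ((19−9)/6)² = 2.778
te_H = (6 + 4·8 + 10)/6 = 48/6 = 8; σ²_H = ((10−6)/6)² = 0.444

Forward pass:
ES_A = 0; EF_A = 3
ES_B = 0; EF_B = 5
ES_C = 0; EF_C = 5
ES_D = 0; EF_D = 7
ES_E = max(EF_B=5, EF_D=7) = 7; EF_E = 7+5 = 12
ES_F = max(EF_B=5, EF_D=7) = 7; EF_F = 7+4 = 11
ES_G = max(EF_E=12, EF_F=11) = 12; EF_G = 12+14 = 26
ES_H = max(EF_A=3, EF_B=5, EF_C=5, EF_G=26) = 26; EF_H = 26+8 = 34
Expected project duration μ = 34 hours. Critical path: D → E → G → H.

Variance along critical path = 1.778 + 0.111 + 2.778 + 0.444 = 5.111; σ = √5.111 = 2.261 hours.
Z = (36 − 34) / 2.261 = 0.885
P(T ≤ 36) = Φ(0.885) ≈ 0.812

0.812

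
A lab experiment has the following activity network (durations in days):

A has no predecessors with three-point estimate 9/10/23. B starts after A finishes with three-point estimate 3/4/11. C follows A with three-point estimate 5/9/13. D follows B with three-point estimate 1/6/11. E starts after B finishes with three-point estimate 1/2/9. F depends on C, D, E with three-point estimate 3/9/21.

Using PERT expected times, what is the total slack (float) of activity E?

te_A = (9 + 4·10 + 23)/6 = 72/6 = 12
te_B = (3 + 4·4 + 11)/6 = 30/6 = 5
te_C = (5 + 4·9 + 13)/6 = 54/6 = 9
te_D = (1 + 4·6 + 11)/6 = 36/6 = 6
te_E = (1 + 4·2 + 9)/6 = 18/6 = 3
te_F = (3 + 4·9 + 21)/6 = 60/6 = 10

Forward pass:
ES_A = 0; EF_A = 12
ES_B = 12; EF_B = 12+5 = 17
ES_C = 12; EF_C = 12+9 = 21
ES_D = 17; EF_D = 17+6 = 23
ES_E = 17; EF_E = 17+3 = 20
ES_F = max(EF_C=21, EF_D=23, EF_E=20) = 23; EF_F = 23+10 = 33
Expected project duration μ = 33 days. Critical path: A → B → D → F.

Backward pass:
LF_F = 33; LS_F = 33−10 = 23
LF_E = LS_F = 23; LS_E = 23−3 = 20
LF_D = LS_F = 23; LS_D = 23−6 = 17
LF_C = LS_F = 23; LS_C = 23−9 = 14
LF_B = min(LS_D=17, LS_E=20) = 17; LS_B = 17−5 = 12
LF_A = min(LS_B=12, LS_C=14) = 12; LS_A = 12−12 = 0
Slack_E = LS_E − ES_E = 20 − 17 = 3

3 days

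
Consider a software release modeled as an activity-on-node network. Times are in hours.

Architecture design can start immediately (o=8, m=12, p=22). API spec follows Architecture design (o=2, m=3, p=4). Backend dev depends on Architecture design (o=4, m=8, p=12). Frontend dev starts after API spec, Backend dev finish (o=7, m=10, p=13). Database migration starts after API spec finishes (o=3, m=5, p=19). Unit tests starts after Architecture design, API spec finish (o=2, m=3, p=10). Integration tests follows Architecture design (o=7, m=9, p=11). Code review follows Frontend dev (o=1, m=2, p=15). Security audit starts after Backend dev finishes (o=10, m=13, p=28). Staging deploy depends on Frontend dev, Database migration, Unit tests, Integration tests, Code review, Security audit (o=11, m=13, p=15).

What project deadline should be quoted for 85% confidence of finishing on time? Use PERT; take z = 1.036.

te_Architecture design = (8 + 4·12 + 22)/6 = 78/6 = 13; σ²_Architecture design = ((22−8)/6)² = 5.444
te_API spec = (2 + 4·3 + 4)/6 = 18/6 = 3; σ²_API spec = ((4−2)/6)² = 0.111
te_Backend dev = (4 + 4·8 + 12)/6 = 48/6 = 8; σ²_Backend dev = ((12−4)/6)² = 1.778
te_Frontend dev = (7 + 4·10 + 13)/6 = 60/6 = 10; σ²_Frontend dev = ((13−7)/6)² = 1.000
te_Database migration = (3 + 4·5 + 19)/6 = 42/6 = 7; σ²_Database migration = ((19−3)/6)² = 7.111
te_Unit tests = (2 + 4·3 + 10)/6 = 24/6 = 4; σ²_Unit tests = ((10−2)/6)² = 1.778
te_Integration tests = (7 + 4·9 + 11)/6 = 54/6 = 9; σ²_Integration tests = ((11−7)/6)² = 0.444
te_Code review = (1 + 4·2 + 15)/6 = 24/6 = 4; σ²_Code review = ((15−1)/6)² = 5.444
te_Security audit = (10 + 4·13 + 28)/6 = 90/6 = 15; σ²_Security audit = ((28−10)/6)² = 9.000
te_Staging deploy = (11 + 4·13 + 15)/6 = 78/6 = 13; σ²_Staging deploy = ((15−11)/6)² = 0.444

Forward pass:
ES_Architecture design = 0; EF_Architecture design = 13
ES_API spec = 13; EF_API spec = 13+3 = 16
ES_Backend dev = 13; EF_Backend dev = 13+8 = 21
ES_Frontend dev = max(EF_API spec=16, EF_Backend dev=21) = 21; EF_Frontend dev = 21+10 = 31
ES_Database migration = 16; EF_Database migration = 16+7 = 23
ES_Unit tests = max(EF_Architecture design=13, EF_API spec=16) = 16; EF_Unit tests = 16+4 = 20
ES_Integration tests = 13; EF_Integration tests = 13+9 = 22
ES_Code review = 31; EF_Code review = 31+4 = 35
ES_Security audit = 21; EF_Security audit = 21+15 = 36
ES_Staging deploy = max(EF_Frontend dev=31, EF_Database migration=23, EF_Unit tests=20, EF_Integration tests=22, EF_Code review=35, EF_Security audit=36) = 36; EF_Staging deploy = 36+13 = 49
Expected project duration μ = 49 hours. Critical path: Architecture design → Backend dev → Security audit → Staging deploy.

Variance along critical path = 5.444 + 1.778 + 9.000 + 0.444 = 16.667; σ = 4.082 hours.
D = μ + z·σ = 49 + 1.036·4.082 = 53.2 hours

53.2 hours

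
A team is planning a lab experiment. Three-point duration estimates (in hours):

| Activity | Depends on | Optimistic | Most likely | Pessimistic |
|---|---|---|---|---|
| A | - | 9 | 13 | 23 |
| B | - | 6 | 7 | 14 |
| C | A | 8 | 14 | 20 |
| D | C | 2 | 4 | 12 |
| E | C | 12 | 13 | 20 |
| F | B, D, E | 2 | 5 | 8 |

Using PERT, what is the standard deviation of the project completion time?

te_A = (9 + 4·13 + 23)/6 = 84/6 = 14; σ²_A = ((23−9)/6)² = 5.444
te_B = (6 + 4·7 + 14)/6 = 48/6 = 8; σ²_B = ((14−6)/6)² = 1.778
te_C = (8 + 4·14 + 20)/6 = 84/6 = 14; σ²_C = ((20−8)/6)² = 4.000
te_D = (2 + 4·4 + 12)/6 = 30/6 = 5; σ²_D = ((12−2)/6)² = 2.778
te_E = (12 + 4·13 + 20)/6 = 84/6 = 14; σ²_E = ((20−12)/6)² = 1.778
te_F = (2 + 4·5 + 8)/6 = 30/6 = 5; σ²_F = ((8−2)/6)² = 1.000

Forward pass:
ES_A = 0; EF_A = 14
ES_B = 0; EF_B = 8
ES_C = 14; EF_C = 14+14 = 28
ES_D = 28; EF_D = 28+5 = 33
ES_E = 28; EF_E = 28+14 = 42
ES_F = max(EF_B=8, EF_D=33, EF_E=42) = 42; EF_F = 42+5 = 47
Expected project duration μ = 47 hours. Critical path: A → C → E → F.

Variance along critical path = 5.444 + 4.000 + 1.778 + 1.000 = 12.222
σ = √12.222 = 3.496 hours

3.50 hours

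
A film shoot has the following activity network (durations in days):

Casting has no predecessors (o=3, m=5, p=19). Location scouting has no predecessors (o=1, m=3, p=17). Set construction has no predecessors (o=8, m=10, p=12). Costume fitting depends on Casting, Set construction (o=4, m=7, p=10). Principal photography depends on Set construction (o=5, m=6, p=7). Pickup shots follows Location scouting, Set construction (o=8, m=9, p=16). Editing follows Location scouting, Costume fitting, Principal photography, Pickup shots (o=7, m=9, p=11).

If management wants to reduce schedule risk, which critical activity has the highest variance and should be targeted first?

te_Casting = (3 + 4·5 + 19)/6 = 42/6 = 7; σ²_Casting = ((19−3)/6)² = 7.111
te_Location scouting = (1 + 4·3 + 17)/6 = 30/6 = 5; σ²_Location scouting = ((17−1)/6)² = 7.111
te_Set construction = (8 + 4·10 + 12)/6 = 60/6 = 10; σ²_Set construction = ((12−8)/6)² = 0.444
te_Costume fitting = (4 + 4·7 + 10)/6 = 42/6 = 7; σ²_Costume fitting = ((10−4)/6)² = 1.000
te_Principal photography = (5 + 4·6 + 7)/6 = 36/6 = 6; σ²_Principal photography = ((7−5)/6)² = 0.111
te_Pickup shots = (8 + 4·9 + 16)/6 = 60/6 = 10; σ²_Pickup shots = ((16−8)/6)² = 1.778
te_Editing = (7 + 4·9 + 11)/6 = 54/6 = 9; σ²_Editing = ((11−7)/6)² = 0.444

Forward pass:
ES_Casting = 0; EF_Casting = 7
ES_Location scouting = 0; EF_Location scouting = 5
ES_Set construction = 0; EF_Set construction = 10
ES_Costume fitting = max(EF_Casting=7, EF_Set construction=10) = 10; EF_Costume fitting = 10+7 = 17
ES_Principal photography = 10; EF_Principal photography = 10+6 = 16
ES_Pickup shots = max(EF_Location scouting=5, EF_Set construction=10) = 10; EF_Pickup shots = 10+10 = 20
ES_Editing = max(EF_Location scouting=5, EF_Costume fitting=17, EF_Principal photography=16, EF_Pickup shots=20) = 20; EF_Editing = 20+9 = 29
Expected project duration μ = 29 days. Critical path: Set construction → Pickup shots → Editing.

Variances on critical path: σ²_Set construction=0.444, σ²_Pickup shots=1.778, σ²_Editing=0.444.
Largest is σ²_Pickup shots = 1.778.

Pickup shots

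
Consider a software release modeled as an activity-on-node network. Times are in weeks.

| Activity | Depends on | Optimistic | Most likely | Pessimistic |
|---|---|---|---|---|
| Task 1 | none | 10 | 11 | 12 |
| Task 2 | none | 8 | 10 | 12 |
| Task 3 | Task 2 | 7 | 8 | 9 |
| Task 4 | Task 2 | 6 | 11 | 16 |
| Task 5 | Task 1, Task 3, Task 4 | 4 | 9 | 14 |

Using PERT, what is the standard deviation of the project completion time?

2.45 weeks

te_Task 1 = (10 + 4·11 + 12)/6 = 66/6 = 11; σ²_Task 1 = ((12−10)/6)² = 0.111
te_Task 2 = (8 + 4·10 + 12)/6 = 60/6 = 10; σ²_Task 2 = ((12−8)/6)² = 0.444
te_Task 3 = (7 + 4·8 + 9)/6 = 48/6 = 8; σ²_Task 3 = ((9−7)/6)² = 0.111
te_Task 4 = (6 + 4·11 + 16)/6 = 66/6 = 11; σ²_Task 4 = ((16−6)/6)² = 2.778
te_Task 5 = (4 + 4·9 + 14)/6 = 54/6 = 9; σ²_Task 5 = ((14−4)/6)² = 2.778

Forward pass:
ES_Task 1 = 0; EF_Task 1 = 11
ES_Task 2 = 0; EF_Task 2 = 10
ES_Task 3 = 10; EF_Task 3 = 10+8 = 18
ES_Task 4 = 10; EF_Task 4 = 10+11 = 21
ES_Task 5 = max(EF_Task 1=11, EF_Task 3=18, EF_Task 4=21) = 21; EF_Task 5 = 21+9 = 30
Expected project duration μ = 30 weeks. Critical path: Task 2 → Task 4 → Task 5.

Variance along critical path = 0.444 + 2.778 + 2.778 = 6.000
σ = √6.000 = 2.449 weeks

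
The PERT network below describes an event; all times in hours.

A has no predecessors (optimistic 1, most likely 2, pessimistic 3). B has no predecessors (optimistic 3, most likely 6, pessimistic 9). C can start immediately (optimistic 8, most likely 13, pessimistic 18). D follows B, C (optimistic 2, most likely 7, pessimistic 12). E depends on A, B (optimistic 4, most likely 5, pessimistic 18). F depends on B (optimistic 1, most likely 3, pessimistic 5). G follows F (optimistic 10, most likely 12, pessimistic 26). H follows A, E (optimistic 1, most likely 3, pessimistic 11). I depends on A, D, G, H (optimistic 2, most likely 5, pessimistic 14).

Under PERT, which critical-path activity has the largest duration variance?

te_A = (1 + 4·2 + 3)/6 = 12/6 = 2; σ²_A = ((3−1)/6)² = 0.111
te_B = (3 + 4·6 + 9)/6 = 36/6 = 6; σ²_B = ((9−3)/6)² = 1.000
te_C = (8 + 4·13 + 18)/6 = 78/6 = 13; σ²_C = ((18−8)/6)² = 2.778
te_D = (2 + 4·7 + 12)/6 = 42/6 = 7; σ²_D = ((12−2)/6)² = 2.778
te_E = (4 + 4·5 + 18)/6 = 42/6 = 7; σ²_E = ((18−4)/6)² = 5.444
te_F = (1 + 4·3 + 5)/6 = 18/6 = 3; σ²_F = ((5−1)/6)² = 0.444
te_G = (10 + 4·12 + 26)/6 = 84/6 = 14; σ²_G = ((26−10)/6)² = 7.111
te_H = (1 + 4·3 + 11)/6 = 24/6 = 4; σ²_H = ((11−1)/6)² = 2.778
te_I = (2 + 4·5 + 14)/6 = 36/6 = 6; σ²_I = ((14−2)/6)² = 4.000

Forward pass:
ES_A = 0; EF_A = 2
ES_B = 0; EF_B = 6
ES_C = 0; EF_C = 13
ES_D = max(EF_B=6, EF_C=13) = 13; EF_D = 13+7 = 20
ES_E = max(EF_A=2, EF_B=6) = 6; EF_E = 6+7 = 13
ES_F = 6; EF_F = 6+3 = 9
ES_G = 9; EF_G = 9+14 = 23
ES_H = max(EF_A=2, EF_E=13) = 13; EF_H = 13+4 = 17
ES_I = max(EF_A=2, EF_D=20, EF_G=23, EF_H=17) = 23; EF_I = 23+6 = 29
Expected project duration μ = 29 hours. Critical path: B → F → G → I.

Variances on critical path: σ²_B=1.000, σ²_F=0.444, σ²_G=7.111, σ²_I=4.000.
Largest is σ²_G = 7.111.

G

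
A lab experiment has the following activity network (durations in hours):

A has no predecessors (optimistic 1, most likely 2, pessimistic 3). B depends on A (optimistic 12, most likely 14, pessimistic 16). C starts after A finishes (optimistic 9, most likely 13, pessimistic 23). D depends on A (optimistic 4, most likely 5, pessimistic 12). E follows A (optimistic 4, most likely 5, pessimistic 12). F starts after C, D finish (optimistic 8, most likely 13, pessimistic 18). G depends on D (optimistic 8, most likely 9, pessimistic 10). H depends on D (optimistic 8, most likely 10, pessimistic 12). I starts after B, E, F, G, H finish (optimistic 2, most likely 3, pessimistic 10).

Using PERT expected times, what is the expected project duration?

te_A = (1 + 4·2 + 3)/6 = 12/6 = 2
te_B = (12 + 4·14 + 16)/6 = 84/6 = 14
te_C = (9 + 4·13 + 23)/6 = 84/6 = 14
te_D = (4 + 4·5 + 12)/6 = 36/6 = 6
te_E = (4 + 4·5 + 12)/6 = 36/6 = 6
te_F = (8 + 4·13 + 18)/6 = 78/6 = 13
te_G = (8 + 4·9 + 10)/6 = 54/6 = 9
te_H = (8 + 4·10 + 12)/6 = 60/6 = 10
te_I = (2 + 4·3 + 10)/6 = 24/6 = 4

Forward pass:
ES_A = 0; EF_A = 2
ES_B = 2; EF_B = 2+14 = 16
ES_C = 2; EF_C = 2+14 = 16
ES_D = 2; EF_D = 2+6 = 8
ES_E = 2; EF_E = 2+6 = 8
ES_F = max(EF_C=16, EF_D=8) = 16; EF_F = 16+13 = 29
ES_G = 8; EF_G = 8+9 = 17
ES_H = 8; EF_H = 8+10 = 18
ES_I = max(EF_B=16, EF_E=8, EF_F=29, EF_G=17, EF_H=18) = 29; EF_I = 29+4 = 33
Expected project duration μ = 33 hours. Critical path: A → C → F → I.

33 hours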